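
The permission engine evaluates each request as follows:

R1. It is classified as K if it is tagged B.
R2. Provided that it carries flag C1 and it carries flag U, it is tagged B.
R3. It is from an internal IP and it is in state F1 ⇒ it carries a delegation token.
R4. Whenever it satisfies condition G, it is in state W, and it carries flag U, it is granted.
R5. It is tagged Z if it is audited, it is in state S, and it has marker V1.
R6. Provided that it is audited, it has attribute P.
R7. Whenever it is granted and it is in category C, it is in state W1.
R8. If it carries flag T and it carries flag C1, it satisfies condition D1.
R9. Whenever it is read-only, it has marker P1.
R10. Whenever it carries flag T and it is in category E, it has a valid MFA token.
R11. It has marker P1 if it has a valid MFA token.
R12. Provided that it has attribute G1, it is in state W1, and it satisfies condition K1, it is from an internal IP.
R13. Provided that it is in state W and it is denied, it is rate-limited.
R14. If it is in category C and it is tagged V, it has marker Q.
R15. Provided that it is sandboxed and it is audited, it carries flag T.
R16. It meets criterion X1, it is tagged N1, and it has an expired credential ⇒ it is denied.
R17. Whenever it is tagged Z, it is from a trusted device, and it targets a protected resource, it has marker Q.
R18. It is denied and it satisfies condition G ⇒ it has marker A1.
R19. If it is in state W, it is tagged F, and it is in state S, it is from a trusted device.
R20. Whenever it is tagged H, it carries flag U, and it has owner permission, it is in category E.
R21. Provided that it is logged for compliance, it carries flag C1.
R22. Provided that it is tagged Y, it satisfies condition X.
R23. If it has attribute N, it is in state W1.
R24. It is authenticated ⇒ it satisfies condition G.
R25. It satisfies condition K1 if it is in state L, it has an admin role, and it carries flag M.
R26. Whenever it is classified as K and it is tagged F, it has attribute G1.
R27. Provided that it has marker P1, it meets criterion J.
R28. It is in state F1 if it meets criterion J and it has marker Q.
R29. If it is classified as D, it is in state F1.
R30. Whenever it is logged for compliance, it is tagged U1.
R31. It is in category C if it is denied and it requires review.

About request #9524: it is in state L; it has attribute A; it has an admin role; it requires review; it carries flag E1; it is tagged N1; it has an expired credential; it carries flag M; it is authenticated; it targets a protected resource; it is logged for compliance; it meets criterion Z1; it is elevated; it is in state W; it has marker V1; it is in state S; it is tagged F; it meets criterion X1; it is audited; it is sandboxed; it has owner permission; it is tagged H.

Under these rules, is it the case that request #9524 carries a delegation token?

Forward chaining from the given facts derives: is tagged Z, has attribute P, carries flag T, is denied, is from a trusted device, carries flag C1, satisfies condition G, satisfies condition K1, is tagged U1, is in category C, satisfies condition D1, is rate-limited, has marker Q, has marker A1.
The only rule concluding "it carries a delegation token" is R3, which needs "it is from an internal IP"; that is never established.

No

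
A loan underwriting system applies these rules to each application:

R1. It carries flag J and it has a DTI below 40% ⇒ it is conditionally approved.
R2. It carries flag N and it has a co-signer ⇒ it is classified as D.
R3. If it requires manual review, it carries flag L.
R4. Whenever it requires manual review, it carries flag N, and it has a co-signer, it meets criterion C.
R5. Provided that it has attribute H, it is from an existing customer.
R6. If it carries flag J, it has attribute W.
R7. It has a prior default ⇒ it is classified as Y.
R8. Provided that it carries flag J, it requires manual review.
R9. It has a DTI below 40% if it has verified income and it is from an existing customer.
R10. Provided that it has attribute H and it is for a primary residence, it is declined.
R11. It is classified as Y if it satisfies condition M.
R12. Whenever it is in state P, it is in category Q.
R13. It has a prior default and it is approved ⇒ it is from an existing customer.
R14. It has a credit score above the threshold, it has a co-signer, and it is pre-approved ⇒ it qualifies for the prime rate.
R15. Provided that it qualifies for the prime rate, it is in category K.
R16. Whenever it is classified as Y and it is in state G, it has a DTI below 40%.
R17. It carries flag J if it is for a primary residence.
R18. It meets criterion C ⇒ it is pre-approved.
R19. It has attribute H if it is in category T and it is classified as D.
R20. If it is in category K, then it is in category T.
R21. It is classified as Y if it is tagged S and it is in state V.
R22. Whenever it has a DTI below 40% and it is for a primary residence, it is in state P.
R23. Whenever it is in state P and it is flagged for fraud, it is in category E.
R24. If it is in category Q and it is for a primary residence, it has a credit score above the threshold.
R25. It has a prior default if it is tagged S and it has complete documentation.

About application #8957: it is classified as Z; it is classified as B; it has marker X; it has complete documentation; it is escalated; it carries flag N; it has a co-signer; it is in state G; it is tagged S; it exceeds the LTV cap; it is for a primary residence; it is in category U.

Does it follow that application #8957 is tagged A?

No

Forward chaining from the given facts derives: is classified as D, carries flag J, has a prior default, has attribute W, is classified as Y, requires manual review, has a DTI below 40%, is in state P, is conditionally approved, carries flag L, meets criterion C, is in category Q, is pre-approved, has a credit score above the threshold, qualifies for the prime rate, is in category K, is in category T, has attribute H, is from an existing customer, is declined.
No rule has "it is tagged A" as its conclusion, and it is not among the given facts.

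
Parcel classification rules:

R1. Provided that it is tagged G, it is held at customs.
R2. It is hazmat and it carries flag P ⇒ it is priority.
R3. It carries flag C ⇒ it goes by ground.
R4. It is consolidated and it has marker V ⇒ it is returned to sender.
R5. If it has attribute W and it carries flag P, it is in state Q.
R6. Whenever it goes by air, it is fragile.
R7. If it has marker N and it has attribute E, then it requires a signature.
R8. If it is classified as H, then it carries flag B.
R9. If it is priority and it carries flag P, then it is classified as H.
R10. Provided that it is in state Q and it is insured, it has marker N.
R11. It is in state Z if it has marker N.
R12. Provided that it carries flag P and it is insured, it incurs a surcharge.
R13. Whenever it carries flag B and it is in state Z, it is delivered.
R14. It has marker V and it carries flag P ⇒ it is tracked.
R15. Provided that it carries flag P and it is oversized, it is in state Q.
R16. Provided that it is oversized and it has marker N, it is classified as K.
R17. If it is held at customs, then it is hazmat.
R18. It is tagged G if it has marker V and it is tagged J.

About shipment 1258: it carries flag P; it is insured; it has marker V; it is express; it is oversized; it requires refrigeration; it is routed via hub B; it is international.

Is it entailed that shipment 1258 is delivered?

Forward chaining from the given facts derives: incurs a surcharge, is tracked, is in state Q, has marker N, is in state Z, is classified as K.
The only rule concluding "it is delivered" is R13, which needs "it carries flag B"; that is never established.

No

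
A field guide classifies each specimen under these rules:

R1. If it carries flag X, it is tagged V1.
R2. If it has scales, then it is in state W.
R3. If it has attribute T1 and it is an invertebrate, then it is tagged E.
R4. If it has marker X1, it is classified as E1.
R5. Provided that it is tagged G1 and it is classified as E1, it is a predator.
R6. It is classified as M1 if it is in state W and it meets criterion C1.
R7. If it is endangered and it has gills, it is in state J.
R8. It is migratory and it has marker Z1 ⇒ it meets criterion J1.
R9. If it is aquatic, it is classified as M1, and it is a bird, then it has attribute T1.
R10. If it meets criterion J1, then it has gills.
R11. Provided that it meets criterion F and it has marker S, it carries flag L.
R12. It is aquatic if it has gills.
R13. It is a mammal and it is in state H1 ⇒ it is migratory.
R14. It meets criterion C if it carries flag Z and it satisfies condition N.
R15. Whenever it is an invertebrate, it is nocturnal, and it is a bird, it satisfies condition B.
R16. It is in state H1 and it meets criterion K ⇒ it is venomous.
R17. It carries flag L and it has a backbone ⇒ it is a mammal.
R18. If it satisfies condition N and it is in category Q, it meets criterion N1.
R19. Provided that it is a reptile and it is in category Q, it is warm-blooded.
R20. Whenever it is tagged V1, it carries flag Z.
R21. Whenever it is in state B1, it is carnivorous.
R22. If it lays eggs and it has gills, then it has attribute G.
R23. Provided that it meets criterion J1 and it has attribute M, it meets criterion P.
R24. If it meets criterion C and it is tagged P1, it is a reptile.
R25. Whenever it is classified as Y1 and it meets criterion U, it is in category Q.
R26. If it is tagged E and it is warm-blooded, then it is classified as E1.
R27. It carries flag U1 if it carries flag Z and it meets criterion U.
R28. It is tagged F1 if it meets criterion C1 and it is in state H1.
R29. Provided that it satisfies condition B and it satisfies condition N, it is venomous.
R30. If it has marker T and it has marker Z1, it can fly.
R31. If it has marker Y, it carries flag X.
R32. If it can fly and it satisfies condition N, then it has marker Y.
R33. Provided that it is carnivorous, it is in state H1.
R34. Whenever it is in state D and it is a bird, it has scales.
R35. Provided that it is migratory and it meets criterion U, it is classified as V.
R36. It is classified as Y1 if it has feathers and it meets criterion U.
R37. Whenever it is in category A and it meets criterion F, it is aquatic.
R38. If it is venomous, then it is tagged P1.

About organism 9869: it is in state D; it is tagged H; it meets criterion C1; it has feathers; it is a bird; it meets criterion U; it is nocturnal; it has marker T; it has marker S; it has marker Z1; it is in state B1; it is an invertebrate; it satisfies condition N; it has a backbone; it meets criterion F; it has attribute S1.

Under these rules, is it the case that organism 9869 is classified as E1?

Yes

By R11 (it meets criterion F, it has marker S): it carries flag L.
By R15 (it is an invertebrate, it is nocturnal, it is a bird): it satisfies condition B.
By R17 (it carries flag L, it has a backbone): it is a mammal.
By R21 (it is in state B1): it is carnivorous.
By R29 (it satisfies condition B, it satisfies condition N): it is venomous.
By R30 (it has marker T, it has marker Z1): it can fly.
By R32 (it can fly, it satisfies condition N): it has marker Y.
By R33 (it is carnivorous): it is in state H1.
By R34 (it is in state D, it is a bird): it has scales.
By R36 (it has feathers, it meets criterion U): it is classified as Y1.
By R38 (it is venomous): it is tagged P1.
By R2 (it has scales): it is in state W.
By R6 (it is in state W, it meets criterion C1): it is classified as M1.
By R13 (it is a mammal, it is in state H1): it is migratory.
By R25 (it is classified as Y1, it meets criterion U): it is in category Q.
By R31 (it has marker Y): it carries flag X.
By R1 (it carries flag X): it is tagged V1.
By R8 (it is migratory, it has marker Z1): it meets criterion J1.
By R10 (it meets criterion J1): it has gills.
By R12 (it has gills): it is aquatic.
By R20 (it is tagged V1): it carries flag Z.
By R9 (it is aquatic, it is classified as M1, it is a bird): it has attribute T1.
By R14 (it carries flag Z, it satisfies condition N): it meets criterion C.
By R24 (it meets criterion C, it is tagged P1): it is a reptile.
By R3 (it has attribute T1, it is an invertebrate): it is tagged E.
By R19 (it is a reptile, it is in category Q): it is warm-blooded.
By R26 (it is tagged E, it is warm-blooded): it is classified as E1.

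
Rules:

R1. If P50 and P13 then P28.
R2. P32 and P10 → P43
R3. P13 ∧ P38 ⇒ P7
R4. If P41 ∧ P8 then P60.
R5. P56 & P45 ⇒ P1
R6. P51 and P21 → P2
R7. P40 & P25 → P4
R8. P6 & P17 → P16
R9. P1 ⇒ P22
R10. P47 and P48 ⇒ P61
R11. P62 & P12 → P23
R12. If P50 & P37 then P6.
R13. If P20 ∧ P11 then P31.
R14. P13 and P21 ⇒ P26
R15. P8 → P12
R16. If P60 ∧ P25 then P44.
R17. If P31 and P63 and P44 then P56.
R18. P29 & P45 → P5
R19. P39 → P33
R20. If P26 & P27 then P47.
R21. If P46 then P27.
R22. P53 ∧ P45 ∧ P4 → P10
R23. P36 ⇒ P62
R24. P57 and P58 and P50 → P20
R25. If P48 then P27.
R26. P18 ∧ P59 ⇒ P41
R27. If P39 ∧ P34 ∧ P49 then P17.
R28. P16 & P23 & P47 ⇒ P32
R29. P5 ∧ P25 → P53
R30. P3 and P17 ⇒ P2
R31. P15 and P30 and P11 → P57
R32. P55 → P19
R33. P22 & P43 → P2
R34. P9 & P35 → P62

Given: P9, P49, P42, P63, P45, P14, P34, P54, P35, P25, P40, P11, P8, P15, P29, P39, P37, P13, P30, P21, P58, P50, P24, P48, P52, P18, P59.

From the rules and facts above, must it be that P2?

P4  (by R7: P40, P25)
P6  (by R12: P50, P37)
P26  (by R14: P13, P21)
P12  (by R15: P8)
P5  (by R18: P29, P45)
P27  (by R25: P48)
P41  (by R26: P18, P59)
P17  (by R27: P39, P34, P49)
P53  (by R29: P5, P25)
P57  (by R31: P15, P30, P11)
P62  (by R34: P9, P35)
P60  (by R4: P41, P8)
P16  (by R8: P6, P17)
P23  (by R11: P62, P12)
P44  (by R16: P60, P25)
P47  (by R20: P26, P27)
P10  (by R22: P53, P45, P4)
P20  (by R24: P57, P58, P50)
P32  (by R28: P16, P23, P47)
P43  (by R2: P32, P10)
P31  (by R13: P20, P11)
P56  (by R17: P31, P63, P44)
P1  (by R5: P56, P45)
P22  (by R9: P1)
P2  (by R33: P22, P43)

Yes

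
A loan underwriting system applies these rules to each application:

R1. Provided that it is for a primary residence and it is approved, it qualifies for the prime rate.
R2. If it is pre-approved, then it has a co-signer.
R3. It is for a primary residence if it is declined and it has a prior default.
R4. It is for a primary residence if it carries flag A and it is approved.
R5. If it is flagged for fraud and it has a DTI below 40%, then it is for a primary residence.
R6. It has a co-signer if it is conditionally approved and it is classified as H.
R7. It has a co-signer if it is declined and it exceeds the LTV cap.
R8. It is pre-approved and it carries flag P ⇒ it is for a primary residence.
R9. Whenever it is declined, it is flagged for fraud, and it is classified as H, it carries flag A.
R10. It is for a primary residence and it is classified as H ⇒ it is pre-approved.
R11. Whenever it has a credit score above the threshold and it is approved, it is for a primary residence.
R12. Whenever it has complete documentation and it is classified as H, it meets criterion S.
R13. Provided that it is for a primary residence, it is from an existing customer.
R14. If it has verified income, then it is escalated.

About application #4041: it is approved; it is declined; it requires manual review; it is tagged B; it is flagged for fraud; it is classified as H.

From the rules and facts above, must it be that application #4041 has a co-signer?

By R9 (it is declined, it is flagged for fraud, it is classified as H): it carries flag A.
By R4 (it carries flag A, it is approved): it is for a primary residence.
By R10 (it is for a primary residence, it is classified as H): it is pre-approved.
By R2 (it is pre-approved): it has a co-signer.

Yes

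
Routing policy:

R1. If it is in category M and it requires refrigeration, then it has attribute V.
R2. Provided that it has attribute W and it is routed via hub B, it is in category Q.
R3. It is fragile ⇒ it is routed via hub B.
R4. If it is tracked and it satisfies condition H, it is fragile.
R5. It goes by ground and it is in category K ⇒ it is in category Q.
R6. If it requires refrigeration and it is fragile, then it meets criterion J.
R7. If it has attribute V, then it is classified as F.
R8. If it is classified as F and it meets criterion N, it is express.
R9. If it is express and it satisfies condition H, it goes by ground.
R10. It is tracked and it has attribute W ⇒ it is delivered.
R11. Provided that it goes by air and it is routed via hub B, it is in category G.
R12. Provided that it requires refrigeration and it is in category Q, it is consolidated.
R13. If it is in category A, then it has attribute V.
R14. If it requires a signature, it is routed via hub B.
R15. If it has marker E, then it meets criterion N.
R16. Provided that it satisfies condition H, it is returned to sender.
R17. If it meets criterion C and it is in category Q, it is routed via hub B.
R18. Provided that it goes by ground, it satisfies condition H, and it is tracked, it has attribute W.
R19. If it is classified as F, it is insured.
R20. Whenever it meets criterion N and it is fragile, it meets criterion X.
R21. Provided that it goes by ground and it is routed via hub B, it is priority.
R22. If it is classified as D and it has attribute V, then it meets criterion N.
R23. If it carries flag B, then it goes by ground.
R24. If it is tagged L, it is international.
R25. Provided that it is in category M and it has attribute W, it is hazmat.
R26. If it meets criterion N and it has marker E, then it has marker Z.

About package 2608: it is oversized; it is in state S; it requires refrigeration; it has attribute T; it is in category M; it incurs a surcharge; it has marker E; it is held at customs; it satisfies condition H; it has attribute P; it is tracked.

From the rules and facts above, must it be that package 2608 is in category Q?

By R1 (it is in category M, it requires refrigeration): it has attribute V.
By R4 (it is tracked, it satisfies condition H): it is fragile.
By R7 (it has attribute V): it is classified as F.
By R15 (it has marker E): it meets criterion N.
By R3 (it is fragile): it is routed via hub B.
By R8 (it is classified as F, it meets criterion N): it is express.
By R9 (it is express, it satisfies condition H): it goes by ground.
By R18 (it goes by ground, it satisfies condition H, it is tracked): it has attribute W.
By R2 (it has attribute W, it is routed via hub B): it is in category Q.

Yes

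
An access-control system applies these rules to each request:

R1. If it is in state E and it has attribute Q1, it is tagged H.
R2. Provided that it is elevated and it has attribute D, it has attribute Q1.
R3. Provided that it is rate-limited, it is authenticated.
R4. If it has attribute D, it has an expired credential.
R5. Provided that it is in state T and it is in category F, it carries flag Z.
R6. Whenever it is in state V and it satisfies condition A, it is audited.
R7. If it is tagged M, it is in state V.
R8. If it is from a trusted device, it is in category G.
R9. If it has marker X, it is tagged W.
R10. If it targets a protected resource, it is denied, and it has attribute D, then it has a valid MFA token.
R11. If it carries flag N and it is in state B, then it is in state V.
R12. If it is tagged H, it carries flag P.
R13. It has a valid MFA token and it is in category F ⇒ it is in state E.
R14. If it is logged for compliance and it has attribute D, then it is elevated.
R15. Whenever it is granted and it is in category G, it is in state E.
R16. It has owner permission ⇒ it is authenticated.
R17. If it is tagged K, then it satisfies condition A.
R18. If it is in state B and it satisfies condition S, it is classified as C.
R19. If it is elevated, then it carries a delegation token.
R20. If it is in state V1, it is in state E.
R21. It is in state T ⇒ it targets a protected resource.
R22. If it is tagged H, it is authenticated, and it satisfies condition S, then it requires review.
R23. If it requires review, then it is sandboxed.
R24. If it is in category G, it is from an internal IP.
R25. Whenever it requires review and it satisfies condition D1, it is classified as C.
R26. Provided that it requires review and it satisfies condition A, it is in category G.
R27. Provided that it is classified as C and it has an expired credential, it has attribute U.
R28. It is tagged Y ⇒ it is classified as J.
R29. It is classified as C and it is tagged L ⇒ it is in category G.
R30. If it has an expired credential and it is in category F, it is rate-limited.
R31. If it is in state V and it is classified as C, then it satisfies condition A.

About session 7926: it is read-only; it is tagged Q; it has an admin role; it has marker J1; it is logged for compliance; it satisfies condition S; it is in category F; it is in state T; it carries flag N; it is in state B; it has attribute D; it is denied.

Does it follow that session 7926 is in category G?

By R4 (it has attribute D): it has an expired credential.
By R11 (it carries flag N, it is in state B): it is in state V.
By R14 (it is logged for compliance, it has attribute D): it is elevated.
By R18 (it is in state B, it satisfies condition S): it is classified as C.
By R21 (it is in state T): it targets a protected resource.
By R30 (it has an expired credential, it is in category F): it is rate-limited.
By R31 (it is in state V, it is classified as C): it satisfies condition A.
By R2 (it is elevated, it has attribute D): it has attribute Q1.
By R3 (it is rate-limited): it is authenticated.
By R10 (it targets a protected resource, it is denied, it has attribute D): it has a valid MFA token.
By R13 (it has a valid MFA token, it is in category F): it is in state E.
By R1 (it is in state E, it has attribute Q1): it is tagged H.
By R22 (it is tagged H, it is authenticated, it satisfies condition S): it requires review.
By R26 (it requires review, it satisfies condition A): it is in category G.

Yes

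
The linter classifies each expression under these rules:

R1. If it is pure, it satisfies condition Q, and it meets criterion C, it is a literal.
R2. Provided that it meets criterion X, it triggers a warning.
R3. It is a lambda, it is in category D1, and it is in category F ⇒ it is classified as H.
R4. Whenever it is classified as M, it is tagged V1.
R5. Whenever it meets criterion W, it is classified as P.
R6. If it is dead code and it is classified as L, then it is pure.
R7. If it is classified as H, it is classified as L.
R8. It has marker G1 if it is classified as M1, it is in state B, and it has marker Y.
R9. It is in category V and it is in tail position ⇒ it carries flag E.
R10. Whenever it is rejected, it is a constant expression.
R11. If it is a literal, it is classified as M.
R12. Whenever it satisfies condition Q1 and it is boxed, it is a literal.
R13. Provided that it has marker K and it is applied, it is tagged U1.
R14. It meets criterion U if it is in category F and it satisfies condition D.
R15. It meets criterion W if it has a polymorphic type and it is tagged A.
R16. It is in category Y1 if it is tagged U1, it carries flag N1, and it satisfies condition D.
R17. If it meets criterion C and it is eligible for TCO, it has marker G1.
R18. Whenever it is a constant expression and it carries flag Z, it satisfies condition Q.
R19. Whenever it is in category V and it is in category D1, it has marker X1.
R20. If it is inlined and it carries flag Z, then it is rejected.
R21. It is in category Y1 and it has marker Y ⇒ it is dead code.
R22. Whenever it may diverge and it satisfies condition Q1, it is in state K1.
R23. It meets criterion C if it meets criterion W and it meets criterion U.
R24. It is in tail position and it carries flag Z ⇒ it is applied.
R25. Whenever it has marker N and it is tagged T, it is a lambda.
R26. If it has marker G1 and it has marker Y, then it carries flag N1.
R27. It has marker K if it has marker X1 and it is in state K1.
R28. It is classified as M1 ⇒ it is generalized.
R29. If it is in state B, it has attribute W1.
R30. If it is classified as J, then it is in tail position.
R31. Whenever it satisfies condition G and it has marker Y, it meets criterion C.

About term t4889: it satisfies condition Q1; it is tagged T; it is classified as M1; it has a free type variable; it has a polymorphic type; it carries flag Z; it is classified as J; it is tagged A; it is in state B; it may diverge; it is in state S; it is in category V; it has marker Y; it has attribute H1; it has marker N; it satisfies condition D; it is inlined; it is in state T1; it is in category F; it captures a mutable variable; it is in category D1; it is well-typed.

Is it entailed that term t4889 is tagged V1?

By R8 (it is classified as M1, it is in state B, it has marker Y): it has marker G1.
By R14 (it is in category F, it satisfies condition D): it meets criterion U.
By R15 (it has a polymorphic type, it is tagged A): it meets criterion W.
By R19 (it is in category V, it is in category D1): it has marker X1.
By R20 (it is inlined, it carries flag Z): it is rejected.
By R22 (it may diverge, it satisfies condition Q1): it is in state K1.
By R23 (it meets criterion W, it meets criterion U): it meets criterion C.
By R25 (it has marker N, it is tagged T): it is a lambda.
By R26 (it has marker G1, it has marker Y): it carries flag N1.
By R27 (it has marker X1, it is in state K1): it has marker K.
By R30 (it is classified as J): it is in tail position.
By R3 (it is a lambda, it is in category D1, it is in category F): it is classified as H.
By R7 (it is classified as H): it is classified as L.
By R10 (it is rejected): it is a constant expression.
By R18 (it is a constant expression, it carries flag Z): it satisfies condition Q.
By R24 (it is in tail position, it carries flag Z): it is applied.
By R13 (it has marker K, it is applied): it is tagged U1.
By R16 (it is tagged U1, it carries flag N1, it satisfies condition D): it is in category Y1.
By R21 (it is in category Y1, it has marker Y): it is dead code.
By R6 (it is dead code, it is classified as L): it is pure.
By R1 (it is pure, it satisfies condition Q, it meets criterion C): it is a literal.
By R11 (it is a literal): it is classified as M.
By R4 (it is classified as M): it is tagged V1.

Yes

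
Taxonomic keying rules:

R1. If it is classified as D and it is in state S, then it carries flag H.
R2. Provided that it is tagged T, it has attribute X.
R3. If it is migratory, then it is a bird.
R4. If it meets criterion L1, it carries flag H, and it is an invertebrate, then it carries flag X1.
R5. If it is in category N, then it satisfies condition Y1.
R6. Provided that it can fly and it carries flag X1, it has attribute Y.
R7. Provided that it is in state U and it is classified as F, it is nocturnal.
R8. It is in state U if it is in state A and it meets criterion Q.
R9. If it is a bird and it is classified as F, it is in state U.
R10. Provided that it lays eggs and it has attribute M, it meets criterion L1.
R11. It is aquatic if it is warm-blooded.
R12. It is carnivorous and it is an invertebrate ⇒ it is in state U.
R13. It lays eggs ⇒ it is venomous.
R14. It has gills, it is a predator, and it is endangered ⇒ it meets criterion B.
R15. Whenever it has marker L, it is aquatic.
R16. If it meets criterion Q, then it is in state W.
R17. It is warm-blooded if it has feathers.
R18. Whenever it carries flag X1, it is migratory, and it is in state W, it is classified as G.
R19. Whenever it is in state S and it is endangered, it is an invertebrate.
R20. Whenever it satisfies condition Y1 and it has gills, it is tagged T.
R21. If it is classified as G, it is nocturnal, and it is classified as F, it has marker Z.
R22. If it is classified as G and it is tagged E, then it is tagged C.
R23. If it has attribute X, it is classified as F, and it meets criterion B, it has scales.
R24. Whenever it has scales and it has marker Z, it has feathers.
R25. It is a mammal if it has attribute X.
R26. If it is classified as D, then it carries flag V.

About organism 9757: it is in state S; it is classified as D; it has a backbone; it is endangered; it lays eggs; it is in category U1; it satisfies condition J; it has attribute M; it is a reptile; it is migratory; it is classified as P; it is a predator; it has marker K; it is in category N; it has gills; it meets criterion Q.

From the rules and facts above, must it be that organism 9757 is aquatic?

Forward chaining from the given facts derives: carries flag H, is a bird, satisfies condition Y1, meets criterion L1, is venomous, meets criterion B, is in state W, is an invertebrate, is tagged T, carries flag V, has attribute X, carries flag X1, is classified as G, is a mammal.
Rules concluding "it is aquatic": R11 needs "it is warm-blooded"; R15 needs "it has marker L" — none of these are established.

No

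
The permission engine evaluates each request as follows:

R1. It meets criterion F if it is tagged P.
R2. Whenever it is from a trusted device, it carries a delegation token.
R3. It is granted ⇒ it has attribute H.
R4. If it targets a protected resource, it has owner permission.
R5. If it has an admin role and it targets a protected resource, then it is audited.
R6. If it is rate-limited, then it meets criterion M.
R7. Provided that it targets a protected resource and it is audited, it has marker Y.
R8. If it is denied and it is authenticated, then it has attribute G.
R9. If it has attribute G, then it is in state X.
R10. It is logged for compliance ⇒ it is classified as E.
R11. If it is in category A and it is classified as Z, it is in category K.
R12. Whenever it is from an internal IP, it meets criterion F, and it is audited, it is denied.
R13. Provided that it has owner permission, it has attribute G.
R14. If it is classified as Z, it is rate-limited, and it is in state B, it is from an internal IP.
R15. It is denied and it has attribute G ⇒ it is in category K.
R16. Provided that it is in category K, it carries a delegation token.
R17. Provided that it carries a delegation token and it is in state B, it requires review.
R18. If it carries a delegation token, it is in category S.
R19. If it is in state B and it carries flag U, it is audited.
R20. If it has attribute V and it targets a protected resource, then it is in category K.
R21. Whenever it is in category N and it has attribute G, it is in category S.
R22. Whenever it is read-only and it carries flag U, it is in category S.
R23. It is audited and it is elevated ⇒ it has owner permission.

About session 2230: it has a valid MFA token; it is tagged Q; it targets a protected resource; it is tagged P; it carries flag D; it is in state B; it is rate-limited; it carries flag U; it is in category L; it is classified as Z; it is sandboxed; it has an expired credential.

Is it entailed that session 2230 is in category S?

By R1 (it is tagged P): it meets criterion F.
By R4 (it targets a protected resource): it has owner permission.
By R13 (it has owner permission): it has attribute G.
By R14 (it is classified as Z, it is rate-limited, it is in state B): it is from an internal IP.
By R19 (it is in state B, it carries flag U): it is audited.
By R12 (it is from an internal IP, it meets criterion F, it is audited): it is denied.
By R15 (it is denied, it has attribute G): it is in category K.
By R16 (it is in category K): it carries a delegation token.
By R18 (it carries a delegation token): it is in category S.

Yes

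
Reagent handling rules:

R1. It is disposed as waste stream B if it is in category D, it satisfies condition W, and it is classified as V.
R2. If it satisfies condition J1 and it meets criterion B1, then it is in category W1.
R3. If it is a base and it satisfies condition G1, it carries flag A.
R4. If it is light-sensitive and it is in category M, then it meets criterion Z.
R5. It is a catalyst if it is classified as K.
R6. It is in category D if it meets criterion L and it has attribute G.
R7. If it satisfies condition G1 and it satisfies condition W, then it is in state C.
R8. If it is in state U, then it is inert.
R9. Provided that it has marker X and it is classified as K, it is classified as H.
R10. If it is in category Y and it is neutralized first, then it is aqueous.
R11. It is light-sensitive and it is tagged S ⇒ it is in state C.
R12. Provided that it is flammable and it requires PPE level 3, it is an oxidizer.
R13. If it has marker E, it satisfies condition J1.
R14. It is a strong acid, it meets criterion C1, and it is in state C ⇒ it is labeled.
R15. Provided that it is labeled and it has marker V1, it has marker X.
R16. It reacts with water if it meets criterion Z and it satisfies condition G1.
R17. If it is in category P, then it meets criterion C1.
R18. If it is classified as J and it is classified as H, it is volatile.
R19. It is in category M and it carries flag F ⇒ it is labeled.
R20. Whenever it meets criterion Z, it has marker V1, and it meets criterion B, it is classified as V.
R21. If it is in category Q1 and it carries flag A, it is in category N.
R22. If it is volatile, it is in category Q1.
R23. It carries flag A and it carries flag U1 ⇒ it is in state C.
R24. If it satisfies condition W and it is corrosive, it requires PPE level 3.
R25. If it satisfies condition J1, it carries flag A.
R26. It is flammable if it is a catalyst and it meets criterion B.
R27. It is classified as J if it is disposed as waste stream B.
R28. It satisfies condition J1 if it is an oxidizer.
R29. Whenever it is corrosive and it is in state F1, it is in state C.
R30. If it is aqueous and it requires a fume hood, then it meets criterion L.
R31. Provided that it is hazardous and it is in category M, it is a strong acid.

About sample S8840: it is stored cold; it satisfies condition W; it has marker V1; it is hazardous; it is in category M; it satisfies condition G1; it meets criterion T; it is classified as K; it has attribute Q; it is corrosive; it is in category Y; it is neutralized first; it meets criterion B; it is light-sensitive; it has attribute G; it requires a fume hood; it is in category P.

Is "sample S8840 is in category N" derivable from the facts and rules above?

By R4 (it is light-sensitive, it is in category M): it meets criterion Z.
By R5 (it is classified as K): it is a catalyst.
By R7 (it satisfies condition G1, it satisfies condition W): it is in state C.
By R10 (it is in category Y, it is neutralized first): it is aqueous.
By R17 (it is in category P): it meets criterion C1.
By R20 (it meets criterion Z, it has marker V1, it meets criterion B): it is classified as V.
By R24 (it satisfies condition W, it is corrosive): it requires PPE level 3.
By R26 (it is a catalyst, it meets criterion B): it is flammable.
By R30 (it is aqueous, it requires a fume hood): it meets criterion L.
By R31 (it is hazardous, it is in category M): it is a strong acid.
By R6 (it meets criterion L, it has attribute G): it is in category D.
By R12 (it is flammable, it requires PPE level 3): it is an oxidizer.
By R14 (it is a strong acid, it meets criterion C1, it is in state C): it is labeled.
By R15 (it is labeled, it has marker V1): it has marker X.
By R28 (it is an oxidizer): it satisfies condition J1.
By R1 (it is in category D, it satisfies condition W, it is classified as V): it is disposed as waste stream B.
By R9 (it has marker X, it is classified as K): it is classified as H.
By R25 (it satisfies condition J1): it carries flag A.
By R27 (it is disposed as waste stream B): it is classified as J.
By R18 (it is classified as J, it is classified as H): it is volatile.
By R22 (it is volatile): it is in category Q1.
By R21 (it is in category Q1, it carries flag A): it is in category N.

Yes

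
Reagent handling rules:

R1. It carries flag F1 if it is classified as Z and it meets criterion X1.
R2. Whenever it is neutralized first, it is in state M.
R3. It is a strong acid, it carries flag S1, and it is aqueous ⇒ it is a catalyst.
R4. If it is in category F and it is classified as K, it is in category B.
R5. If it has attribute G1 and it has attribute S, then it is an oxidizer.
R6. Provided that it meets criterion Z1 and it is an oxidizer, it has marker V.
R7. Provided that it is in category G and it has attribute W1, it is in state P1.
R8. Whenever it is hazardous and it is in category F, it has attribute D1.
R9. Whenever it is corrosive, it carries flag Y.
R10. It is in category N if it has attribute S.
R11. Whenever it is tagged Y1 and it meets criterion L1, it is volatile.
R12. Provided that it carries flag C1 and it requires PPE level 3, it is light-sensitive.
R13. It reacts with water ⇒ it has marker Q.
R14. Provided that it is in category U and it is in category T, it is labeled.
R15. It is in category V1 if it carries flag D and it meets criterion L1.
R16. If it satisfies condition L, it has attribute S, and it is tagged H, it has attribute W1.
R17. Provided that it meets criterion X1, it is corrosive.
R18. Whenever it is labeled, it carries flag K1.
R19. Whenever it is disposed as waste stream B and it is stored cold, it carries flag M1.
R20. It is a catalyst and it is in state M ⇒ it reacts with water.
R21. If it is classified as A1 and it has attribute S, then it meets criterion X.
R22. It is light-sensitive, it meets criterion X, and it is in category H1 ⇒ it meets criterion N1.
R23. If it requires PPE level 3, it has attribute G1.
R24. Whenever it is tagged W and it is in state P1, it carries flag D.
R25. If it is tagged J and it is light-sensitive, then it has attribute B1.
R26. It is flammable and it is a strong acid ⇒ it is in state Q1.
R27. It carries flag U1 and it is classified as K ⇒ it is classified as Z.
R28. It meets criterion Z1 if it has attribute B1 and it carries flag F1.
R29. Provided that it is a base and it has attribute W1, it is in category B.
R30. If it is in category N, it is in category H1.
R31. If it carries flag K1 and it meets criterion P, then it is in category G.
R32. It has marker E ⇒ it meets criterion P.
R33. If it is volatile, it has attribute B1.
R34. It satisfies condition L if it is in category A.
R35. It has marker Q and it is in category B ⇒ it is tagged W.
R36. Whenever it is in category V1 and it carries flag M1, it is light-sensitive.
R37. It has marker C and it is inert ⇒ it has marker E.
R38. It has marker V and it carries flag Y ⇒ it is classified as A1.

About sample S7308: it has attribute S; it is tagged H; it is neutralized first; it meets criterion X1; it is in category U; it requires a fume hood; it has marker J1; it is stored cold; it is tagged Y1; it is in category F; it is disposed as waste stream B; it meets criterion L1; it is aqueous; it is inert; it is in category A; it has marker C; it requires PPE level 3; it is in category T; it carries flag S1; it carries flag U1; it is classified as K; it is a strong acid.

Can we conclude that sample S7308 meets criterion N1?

Yes

By R2 (it is neutralized first): it is in state M.
By R3 (it is a strong acid, it carries flag S1, it is aqueous): it is a catalyst.
By R4 (it is in category F, it is classified as K): it is in category B.
By R10 (it has attribute S): it is in category N.
By R11 (it is tagged Y1, it meets criterion L1): it is volatile.
By R14 (it is in category U, it is in category T): it is labeled.
By R17 (it meets criterion X1): it is corrosive.
By R18 (it is labeled): it carries flag K1.
By R19 (it is disposed as waste stream B, it is stored cold): it carries flag M1.
By R20 (it is a catalyst, it is in state M): it reacts with water.
By R23 (it requires PPE level 3): it has attribute G1.
By R27 (it carries flag U1, it is classified as K): it is classified as Z.
By R30 (it is in category N): it is in category H1.
By R33 (it is volatile): it has attribute B1.
By R34 (it is in category A): it satisfies condition L.
By R37 (it has marker C, it is inert): it has marker E.
By R1 (it is classified as Z, it meets criterion X1): it carries flag F1.
By R5 (it has attribute G1, it has attribute S): it is an oxidizer.
By R9 (it is corrosive): it carries flag Y.
By R13 (it reacts with water): it has marker Q.
By R16 (it satisfies condition L, it has attribute S, it is tagged H): it has attribute W1.
By R28 (it has attribute B1, it carries flag F1): it meets criterion Z1.
By R32 (it has marker E): it meets criterion P.
By R35 (it has marker Q, it is in category B): it is tagged W.
By R6 (it meets criterion Z1, it is an oxidizer): it has marker V.
By R31 (it carries flag K1, it meets criterion P): it is in category G.
By R38 (it has marker V, it carries flag Y): it is classified as A1.
By R7 (it is in category G, it has attribute W1): it is in state P1.
By R21 (it is classified as A1, it has attribute S): it meets criterion X.
By R24 (it is tagged W, it is in state P1): it carries flag D.
By R15 (it carries flag D, it meets criterion L1): it is in category V1.
By R36 (it is in category V1, it carries flag M1): it is light-sensitive.
By R22 (it is light-sensitive, it meets criterion X, it is in category H1): it meets criterion N1.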